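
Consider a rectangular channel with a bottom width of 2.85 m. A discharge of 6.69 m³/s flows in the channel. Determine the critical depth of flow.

For a rectangular channel, critical depth y_c = (q²/g)^(1/3) where q = Q/b = 6.69/2.85 = 2.347 m²/s.
So y_c = (2.347²/9.81)^(1/3) = 0.825 m.

y_c = 0.825 m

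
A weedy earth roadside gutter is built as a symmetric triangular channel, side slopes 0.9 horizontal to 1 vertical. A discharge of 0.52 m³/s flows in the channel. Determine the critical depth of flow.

At critical depth, Q² T / (g A³) = 1, i.e. A³/T = Q²/g = 0.52²/9.81 = 0.02756.
Trying y = 0.726 m: A³/T = 0.08168 — over.
Trying y = 0.496 m: A³/T = 0.01216 — short.
Trying y = 0.584 m: A³/T = 0.02751 — close enough.

y_c = 0.584 m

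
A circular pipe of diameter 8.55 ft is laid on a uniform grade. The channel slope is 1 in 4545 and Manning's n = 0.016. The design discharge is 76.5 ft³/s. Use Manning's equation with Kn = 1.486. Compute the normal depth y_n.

y_n = 4.69 ft

Manning's equation rearranged: A R^(2/3) = nQ / (1.486·√S) = 0.016 × 76.5 / (1.486 × √0.00022) = 55.53.
Try y = 3.77 ft: A R^(2/3) = 38.28 — short.
Try y = 5.49 ft: A R^(2/3) = 70.81 — over.
Try y = 4.69 ft: A R^(2/3) = 55.56 — ≈ 55.53.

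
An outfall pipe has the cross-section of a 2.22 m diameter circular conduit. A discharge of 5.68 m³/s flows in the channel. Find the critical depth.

At critical depth, Q² T / (g A³) = 1, i.e. A³/T = Q²/g = 5.68²/9.81 = 3.289.
At y = 0.769 m: A³/T = 0.7985 — short.
At y = 1.36 m: A³/T = 7.1 — over.
At y = 1.11 m: A³/T = 3.265 — matches.

y_c = 1.11 m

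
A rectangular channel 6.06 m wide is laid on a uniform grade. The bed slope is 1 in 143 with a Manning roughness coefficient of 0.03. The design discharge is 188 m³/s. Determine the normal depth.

y_n = 6.8 m

Manning's equation rearranged: A R^(2/3) = nQ / (1·√S) = 0.03 × 188 / (√0.006993) = 67.44.
Trying y = 5.28 m: A R^(2/3) = 49.52 — too small.
Trying y = 8.67 m: A R^(2/3) = 90.09 — too large.
Trying y = 6.8 m: A R^(2/3) = 67.49 — close enough.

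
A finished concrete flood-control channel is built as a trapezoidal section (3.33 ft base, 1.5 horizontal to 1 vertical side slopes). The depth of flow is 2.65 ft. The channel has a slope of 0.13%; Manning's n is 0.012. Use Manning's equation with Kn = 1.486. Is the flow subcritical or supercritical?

With bottom width b = 3.33 ft and side slope z = 1.5: A = (b + zy)y = (3.33 + 1.5×2.65)×2.65 = 19.36 ft²; P = b + 2y√(1+z²) = 3.33 + 2×2.65×1.803 = 12.88 ft.
Hydraulic radius R = A/P = 19.36/12.88 = 1.502 ft.
V = (1.486/n) R^(2/3) √S = (1.486/0.012) × 1.502^(2/3) × √0.0013 = 5.857 ft/s. Hydraulic depth D_h = A/T = 19.36/11.28 = 1.716 ft.
Froude number Fr = V/√(g·D_h) = 5.857/√(32.2×1.716) = 0.788, which is less than 1, so the flow is subcritical.

subcritical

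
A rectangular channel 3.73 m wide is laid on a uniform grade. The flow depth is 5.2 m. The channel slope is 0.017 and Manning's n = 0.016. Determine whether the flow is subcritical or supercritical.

Flow area A = b·y = 3.73 × 5.2 = 19.4 m². Wetted perimeter P = b + 2y = 3.73 + 2×5.2 = 14.13 m.
Hydraulic radius R = A/P = 19.4/14.13 = 1.373 m.
V = (1/n) R^(2/3) √S = (1/0.016) × 1.373^(2/3) × √0.017 = 10.07 m/s. Hydraulic depth D_h = A/T = 19.4/3.73 = 5.2 m.
Froude number Fr = V/√(g·D_h) = 10.07/√(9.81×5.2) = 1.41, which is greater than 1, so the flow is supercritical.

supercritical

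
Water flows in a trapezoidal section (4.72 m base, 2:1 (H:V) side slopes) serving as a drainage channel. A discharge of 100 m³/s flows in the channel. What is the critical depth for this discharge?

At critical depth, Q² T / (g A³) = 1, i.e. A³/T = Q²/g = 100²/9.81 = 1019.
Trying y = 3.17 m: A³/T = 2477 — too large.
Trying y = 2.26 m: A³/T = 661.8 — too small.
Trying y = 2.53 m: A³/T = 1021 — ≈ 1019.

y_c = 2.53 m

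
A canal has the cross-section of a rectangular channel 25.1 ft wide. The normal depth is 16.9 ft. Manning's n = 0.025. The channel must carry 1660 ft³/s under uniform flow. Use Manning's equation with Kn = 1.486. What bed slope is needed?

S = 0.000312

Flow area A = b·y = 25.1 × 16.9 = 424.2 ft². Wetted perimeter P = b + 2y = 25.1 + 2×16.9 = 58.9 ft.
Hydraulic radius R = A/P = 424.2/58.9 = 7.202 ft.
From Manning's equation, S = [nQ / (1.486 A R^(2/3))]² = [0.025 × 1660 / (1.486 × 424.2 × 7.202^(2/3))]² = 0.000312.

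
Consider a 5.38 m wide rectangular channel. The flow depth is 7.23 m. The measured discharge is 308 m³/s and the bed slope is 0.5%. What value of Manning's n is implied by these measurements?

n = 0.014

Flow area A = b·y = 5.38 × 7.23 = 38.9 m². Wetted perimeter P = b + 2y = 5.38 + 2×7.23 = 19.84 m.
Hydraulic radius R = A/P = 38.9/19.84 = 1.961 m.
Rearranging Manning's equation: n = (1/Q) A R^(2/3) S^(1/2) = (1/308) × 38.9 × 1.961^(2/3) × √0.005 = 0.014.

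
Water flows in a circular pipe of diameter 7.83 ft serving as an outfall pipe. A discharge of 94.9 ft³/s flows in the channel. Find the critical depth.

y_c = 2.42 ft

At critical depth, Q² T / (g A³) = 1, i.e. A³/T = Q²/g = 94.9²/32.2 = 279.7.
At y = 3.06 ft: A³/T = 693.6 — too large.
At y = 2.13 ft: A³/T = 170.9 — too small.
At y = 2.42 ft: A³/T = 280.5 — ≈ 279.7.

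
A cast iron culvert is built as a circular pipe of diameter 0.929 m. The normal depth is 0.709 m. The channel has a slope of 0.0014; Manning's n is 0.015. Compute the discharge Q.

Q = 0.594 m³/s

For a circular section of diameter D = 0.929 m at depth y = 0.709 m, the central angle is θ = 2 arccos(1 − 2y/D) = 4.25 rad. Then A = (D²/8)(θ − sin θ) = 0.5551 m² and P = Dθ/2 = 1.974 m.
Hydraulic radius R = A/P = 0.5551/1.974 = 0.2812 m.
Manning's equation: Q = (1/n) A R^(2/3) S^(1/2) = (1/0.015) × 0.5551 × 0.2812^(2/3) × 0.0014^(1/2) = 0.594 m³/s.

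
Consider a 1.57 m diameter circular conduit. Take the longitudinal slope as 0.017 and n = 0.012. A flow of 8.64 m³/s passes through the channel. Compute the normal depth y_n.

y_n = 1.03 m

Manning's equation rearranged: A R^(2/3) = nQ / (1·√S) = 0.012 × 8.64 / (√0.017) = 0.7952.
At y = 1.3 m: A R^(2/3) = 1.047 — over.
At y = 0.912 m: A R^(2/3) = 0.6632 — short.
At y = 1.03 m: A R^(2/3) = 0.7954 — matches.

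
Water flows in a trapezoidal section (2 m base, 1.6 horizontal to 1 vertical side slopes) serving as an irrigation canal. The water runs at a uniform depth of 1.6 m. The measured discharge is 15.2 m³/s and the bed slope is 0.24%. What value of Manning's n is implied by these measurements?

n = 0.022

With bottom width b = 2 m and side slope z = 1.6: A = (b + zy)y = (2 + 1.6×1.6)×1.6 = 7.296 m²; P = b + 2y√(1+z²) = 2 + 2×1.6×1.887 = 8.038 m.
Hydraulic radius R = A/P = 7.296/8.038 = 0.9077 m.
Rearranging Manning's equation: n = (1/Q) A R^(2/3) S^(1/2) = (1/15.2) × 7.296 × 0.9077^(2/3) × √0.0024 = 0.022.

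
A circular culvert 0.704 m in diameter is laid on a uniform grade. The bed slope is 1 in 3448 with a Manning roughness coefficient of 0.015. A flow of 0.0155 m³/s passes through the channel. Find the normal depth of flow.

y_n = 0.159 m

Manning's equation rearranged: A R^(2/3) = nQ / (1·√S) = 0.015 × 0.0155 / (√0.00029) = 0.01365.
Trying y = 0.173 m: A R^(2/3) = 0.01618 — high.
Trying y = 0.126 m: A R^(2/3) = 0.008541 — low.
Trying y = 0.159 m: A R^(2/3) = 0.01368 — ≈ 0.01365.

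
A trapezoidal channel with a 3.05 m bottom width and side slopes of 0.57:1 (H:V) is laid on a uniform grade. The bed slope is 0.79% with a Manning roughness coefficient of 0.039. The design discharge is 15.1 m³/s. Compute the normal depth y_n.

Manning's equation rearranged: A R^(2/3) = nQ / (1·√S) = 0.039 × 15.1 / (√0.0079) = 6.626.
Try y = 1.86 m: A R^(2/3) = 7.861 — over.
Try y = 1.68 m: A R^(2/3) = 6.612 — close enough.

y_n = 1.68 m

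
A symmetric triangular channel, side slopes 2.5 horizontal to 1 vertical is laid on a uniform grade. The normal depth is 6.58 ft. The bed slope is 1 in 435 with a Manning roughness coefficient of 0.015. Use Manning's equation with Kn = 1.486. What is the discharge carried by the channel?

For a triangular section with side slope z = 2.5: A = zy² = 2.5×6.58² = 108.2 ft²; P = 2y√(1+z²) = 2×6.58×2.693 = 35.43 ft.
Hydraulic radius R = A/P = 108.2/35.43 = 3.055 ft.
Manning's equation: Q = (1.486/n) A R^(2/3) S^(1/2) = (1.486/0.015) × 108.2 × 3.055^(2/3) × 0.002299^(1/2) = 1080 ft³/s.

Q = 1080 ft³/s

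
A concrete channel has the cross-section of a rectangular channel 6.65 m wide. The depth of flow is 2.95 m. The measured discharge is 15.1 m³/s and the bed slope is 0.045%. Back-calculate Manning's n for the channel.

n = 0.0371

Flow area A = b·y = 6.65 × 2.95 = 19.62 m². Wetted perimeter P = b + 2y = 6.65 + 2×2.95 = 12.55 m.
Hydraulic radius R = A/P = 19.62/12.55 = 1.563 m.
Rearranging Manning's equation: n = (1/Q) A R^(2/3) S^(1/2) = (1/15.1) × 19.62 × 1.563^(2/3) × √0.00045 = 0.0371.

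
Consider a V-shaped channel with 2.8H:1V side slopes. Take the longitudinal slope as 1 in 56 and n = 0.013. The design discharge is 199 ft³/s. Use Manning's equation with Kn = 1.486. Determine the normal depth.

y_n = 2.15 ft

Manning's equation rearranged: A R^(2/3) = nQ / (1.486·√S) = 0.013 × 199 / (1.486 × √0.01786) = 13.03.
Try y = 2.42 ft: A R^(2/3) = 17.89 — too large.
Try y = 1.88 ft: A R^(2/3) = 9.124 — too small.
Try y = 2.15 ft: A R^(2/3) = 13.05 — close enough.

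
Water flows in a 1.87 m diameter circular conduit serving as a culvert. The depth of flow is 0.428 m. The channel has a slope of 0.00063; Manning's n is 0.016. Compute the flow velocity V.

V = 0.629 m/s

For a circular section of diameter D = 1.87 m at depth y = 0.428 m, the central angle is θ = 2 arccos(1 − 2y/D) = 1.995 rad. Then A = (D²/8)(θ − sin θ) = 0.4739 m² and P = Dθ/2 = 1.866 m.
Hydraulic radius R = A/P = 0.4739/1.866 = 0.254 m.
From Manning's equation, V = (1/n) R^(2/3) S^(1/2) = (1/0.016) × 0.254^(2/3) × 0.00063^(1/2) = 0.629 m/s.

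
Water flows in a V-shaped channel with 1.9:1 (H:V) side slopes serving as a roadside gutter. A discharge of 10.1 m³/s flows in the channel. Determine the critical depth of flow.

At critical depth, Q² T / (g A³) = 1, i.e. A³/T = Q²/g = 10.1²/9.81 = 10.4.
At y = 1.12 m: A³/T = 3.181 — too small.
At y = 1.67 m: A³/T = 23.45 — too large.
At y = 1.42 m: A³/T = 10.42 — ≈ 10.4.

y_c = 1.42 m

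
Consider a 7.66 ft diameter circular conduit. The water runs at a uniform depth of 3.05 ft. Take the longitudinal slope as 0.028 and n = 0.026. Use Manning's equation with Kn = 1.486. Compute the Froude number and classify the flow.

For a circular section of diameter D = 7.66 ft at depth y = 3.05 ft, the central angle is θ = 2 arccos(1 − 2y/D) = 2.731 rad. Then A = (D²/8)(θ − sin θ) = 17.11 ft² and P = Dθ/2 = 10.46 ft.
Hydraulic radius R = A/P = 17.11/10.46 = 1.635 ft.
V = (1.486/n) R^(2/3) √S = (1.486/0.026) × 1.635^(2/3) × √0.028 = 13.28 ft/s. Hydraulic depth D_h = A/T = 17.11/7.499 = 2.281 ft.
Froude number Fr = V/√(g·D_h) = 13.28/√(32.2×2.281) = 1.55, which is greater than 1, so the flow is supercritical.

supercritical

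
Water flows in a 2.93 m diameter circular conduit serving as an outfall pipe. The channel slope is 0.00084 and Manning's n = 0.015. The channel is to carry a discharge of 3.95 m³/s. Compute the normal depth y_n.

y_n = 1.24 m

Manning's equation rearranged: A R^(2/3) = nQ / (1·√S) = 0.015 × 3.95 / (√0.00084) = 2.044.
At y = 1.05 m: A R^(2/3) = 1.506 — low.
At y = 1.5 m: A R^(2/3) = 2.851 — high.
At y = 1.24 m: A R^(2/3) = 2.045 — matches.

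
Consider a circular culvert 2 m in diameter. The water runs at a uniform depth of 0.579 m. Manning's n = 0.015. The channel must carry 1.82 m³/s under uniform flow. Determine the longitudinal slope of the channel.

For a circular section of diameter D = 2 m at depth y = 0.579 m, the central angle is θ = 2 arccos(1 − 2y/D) = 2.272 rad. Then A = (D²/8)(θ − sin θ) = 0.7544 m² and P = Dθ/2 = 2.272 m.
Hydraulic radius R = A/P = 0.7544/2.272 = 0.332 m.
From Manning's equation, S = [nQ / (1 A R^(2/3))]² = [0.015 × 1.82 / (1 × 0.7544 × 0.332^(2/3))]² = 0.0057.

S = 0.0057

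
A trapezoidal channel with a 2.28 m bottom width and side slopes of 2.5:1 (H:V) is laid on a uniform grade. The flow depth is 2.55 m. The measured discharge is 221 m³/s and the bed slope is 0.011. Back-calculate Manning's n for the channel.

n = 0.013

With bottom width b = 2.28 m and side slope z = 2.5: A = (b + zy)y = (2.28 + 2.5×2.55)×2.55 = 22.07 m²; P = b + 2y√(1+z²) = 2.28 + 2×2.55×2.693 = 16.01 m.
Hydraulic radius R = A/P = 22.07/16.01 = 1.378 m.
Rearranging Manning's equation: n = (1/Q) A R^(2/3) S^(1/2) = (1/221) × 22.07 × 1.378^(2/3) × √0.011 = 0.013.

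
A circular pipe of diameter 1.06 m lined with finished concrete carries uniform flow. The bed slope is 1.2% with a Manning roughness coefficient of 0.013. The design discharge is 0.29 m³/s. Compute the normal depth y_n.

Manning's equation rearranged: A R^(2/3) = nQ / (1·√S) = 0.013 × 0.29 / (√0.012) = 0.03442.
Trying y = 0.166 m: A R^(2/3) = 0.01934 — short.
Trying y = 0.27 m: A R^(2/3) = 0.05175 — over.
Trying y = 0.22 m: A R^(2/3) = 0.03436 — matches.

y_n = 0.22 m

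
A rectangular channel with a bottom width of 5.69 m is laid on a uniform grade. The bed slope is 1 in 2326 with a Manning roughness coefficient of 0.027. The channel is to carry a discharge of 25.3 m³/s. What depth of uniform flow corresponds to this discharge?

Manning's equation rearranged: A R^(2/3) = nQ / (1·√S) = 0.027 × 25.3 / (√0.0004299) = 32.94.
Trying y = 3.02 m: A R^(2/3) = 22.16 — low.
Trying y = 5.18 m: A R^(2/3) = 44.2 — high.
Trying y = 4.1 m: A R^(2/3) = 32.96 — ≈ 32.94.

y_n = 4.1 m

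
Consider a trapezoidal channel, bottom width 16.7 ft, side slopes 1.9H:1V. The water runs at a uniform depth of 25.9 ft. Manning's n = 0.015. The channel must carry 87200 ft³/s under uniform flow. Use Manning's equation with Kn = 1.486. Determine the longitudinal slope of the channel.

With bottom width b = 16.7 ft and side slope z = 1.9: A = (b + zy)y = (16.7 + 1.9×25.9)×25.9 = 1707 ft²; P = b + 2y√(1+z²) = 16.7 + 2×25.9×2.147 = 127.9 ft.
Hydraulic radius R = A/P = 1707/127.9 = 13.34 ft.
From Manning's equation, S = [nQ / (1.486 A R^(2/3))]² = [0.015 × 87200 / (1.486 × 1707 × 13.34^(2/3))]² = 0.0084.

S = 0.0084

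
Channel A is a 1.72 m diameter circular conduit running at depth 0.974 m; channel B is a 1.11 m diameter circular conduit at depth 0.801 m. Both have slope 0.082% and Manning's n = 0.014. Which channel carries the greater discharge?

channel A

Channel A: For a circular section of diameter D = 1.72 m at depth y = 0.974 m, the central angle is θ = 2 arccos(1 − 2y/D) = 3.407 rad. Then A = (D²/8)(θ − sin θ) = 1.357 m² and P = Dθ/2 = 2.93 m. Hydraulic radius R = A/P = 1.357/2.93 = 0.4632 m. Q_A = (1/0.014)·1.357·0.4632^(2/3)·√0.00082 = 1.662 m³/s.
Channel B: For a circular section of diameter D = 1.11 m at depth y = 0.801 m, the central angle is θ = 2 arccos(1 − 2y/D) = 4.06 rad. Then A = (D²/8)(θ − sin θ) = 0.7477 m² and P = Dθ/2 = 2.253 m. Hydraulic radius R = A/P = 0.7477/2.253 = 0.3318 m. Q_B = (1/0.014)·0.7477·0.3318^(2/3)·√0.00082 = 0.733 m³/s.
Q_A = 1.662 m³/s vs Q_B = 0.733 m³/s, so channel A carries more.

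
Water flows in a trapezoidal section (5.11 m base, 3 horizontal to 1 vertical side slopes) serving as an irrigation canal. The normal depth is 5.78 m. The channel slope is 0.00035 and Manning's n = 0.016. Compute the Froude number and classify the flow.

With bottom width b = 5.11 m and side slope z = 3: A = (b + zy)y = (5.11 + 3×5.78)×5.78 = 129.8 m²; P = b + 2y√(1+z²) = 5.11 + 2×5.78×3.162 = 41.67 m.
Hydraulic radius R = A/P = 129.8/41.67 = 3.114 m.
V = (1/n) R^(2/3) √S = (1/0.016) × 3.114^(2/3) × √0.00035 = 2.494 m/s. Hydraulic depth D_h = A/T = 129.8/39.79 = 3.261 m.
Froude number Fr = V/√(g·D_h) = 2.494/√(9.81×3.261) = 0.441, which is less than 1, so the flow is subcritical.

subcritical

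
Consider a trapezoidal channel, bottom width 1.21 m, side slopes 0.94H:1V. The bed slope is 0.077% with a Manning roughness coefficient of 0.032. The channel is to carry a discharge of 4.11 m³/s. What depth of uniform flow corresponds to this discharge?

y_n = 1.81 m

Manning's equation rearranged: A R^(2/3) = nQ / (1·√S) = 0.032 × 4.11 / (√0.00077) = 4.74.
Try y = 1.57 m: A R^(2/3) = 3.524 — low.
Try y = 2.2 m: A R^(2/3) = 7.187 — high.
Try y = 1.81 m: A R^(2/3) = 4.739 — ≈ 4.74.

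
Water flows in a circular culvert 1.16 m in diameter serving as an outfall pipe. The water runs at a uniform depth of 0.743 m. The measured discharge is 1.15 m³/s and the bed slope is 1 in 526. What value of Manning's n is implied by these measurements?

n = 0.013

For a circular section of diameter D = 1.16 m at depth y = 0.743 m, the central angle is θ = 2 arccos(1 − 2y/D) = 3.711 rad. Then A = (D²/8)(θ − sin θ) = 0.715 m² and P = Dθ/2 = 2.153 m.
Hydraulic radius R = A/P = 0.715/2.153 = 0.3321 m.
Rearranging Manning's equation: n = (1/Q) A R^(2/3) S^(1/2) = (1/1.15) × 0.715 × 0.3321^(2/3) × √0.001901 = 0.013.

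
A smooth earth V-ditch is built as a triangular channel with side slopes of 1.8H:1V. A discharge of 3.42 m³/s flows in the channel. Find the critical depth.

y_c = 0.941 m

At critical depth, Q² T / (g A³) = 1, i.e. A³/T = Q²/g = 3.42²/9.81 = 1.192.
Try y = 1.03 m: A³/T = 1.878 — too large.
Try y = 0.719 m: A³/T = 0.3113 — too small.
Try y = 0.941 m: A³/T = 1.195 — matches.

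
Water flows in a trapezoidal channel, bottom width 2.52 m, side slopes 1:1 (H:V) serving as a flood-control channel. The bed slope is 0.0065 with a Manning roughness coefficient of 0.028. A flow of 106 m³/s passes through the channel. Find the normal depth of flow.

Manning's equation rearranged: A R^(2/3) = nQ / (1·√S) = 0.028 × 106 / (√0.0065) = 36.81.
Trying y = 4.23 m: A R^(2/3) = 44.89 — high.
Trying y = 3.37 m: A R^(2/3) = 27.68 — low.
Trying y = 3.86 m: A R^(2/3) = 36.88 — close enough.

y_n = 3.86 m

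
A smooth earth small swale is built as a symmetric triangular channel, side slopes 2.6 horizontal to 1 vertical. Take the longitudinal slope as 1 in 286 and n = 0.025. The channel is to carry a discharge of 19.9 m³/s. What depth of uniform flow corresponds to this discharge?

y_n = 1.88 m

Manning's equation rearranged: A R^(2/3) = nQ / (1·√S) = 0.025 × 19.9 / (√0.003497) = 8.413.
Try y = 2.16 m: A R^(2/3) = 12.2 — high.
Try y = 1.31 m: A R^(2/3) = 3.214 — low.
Try y = 1.88 m: A R^(2/3) = 8.422 — ≈ 8.413.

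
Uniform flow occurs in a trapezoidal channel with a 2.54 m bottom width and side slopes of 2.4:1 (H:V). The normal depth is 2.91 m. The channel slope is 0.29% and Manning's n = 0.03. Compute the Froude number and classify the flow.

subcritical

With bottom width b = 2.54 m and side slope z = 2.4: A = (b + zy)y = (2.54 + 2.4×2.91)×2.91 = 27.71 m²; P = b + 2y√(1+z²) = 2.54 + 2×2.91×2.6 = 17.67 m.
Hydraulic radius R = A/P = 27.71/17.67 = 1.568 m.
V = (1/n) R^(2/3) √S = (1/0.03) × 1.568^(2/3) × √0.0029 = 2.423 m/s. Hydraulic depth D_h = A/T = 27.71/16.51 = 1.679 m.
Froude number Fr = V/√(g·D_h) = 2.423/√(9.81×1.679) = 0.597, which is less than 1, so the flow is subcritical.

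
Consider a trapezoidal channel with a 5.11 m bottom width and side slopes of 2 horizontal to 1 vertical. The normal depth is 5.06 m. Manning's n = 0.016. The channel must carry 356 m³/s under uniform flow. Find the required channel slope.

S = 0.0014

With bottom width b = 5.11 m and side slope z = 2: A = (b + zy)y = (5.11 + 2×5.06)×5.06 = 77.06 m²; P = b + 2y√(1+z²) = 5.11 + 2×5.06×2.236 = 27.74 m.
Hydraulic radius R = A/P = 77.06/27.74 = 2.778 m.
From Manning's equation, S = [nQ / (1 A R^(2/3))]² = [0.016 × 356 / (1 × 77.06 × 2.778^(2/3))]² = 0.0014.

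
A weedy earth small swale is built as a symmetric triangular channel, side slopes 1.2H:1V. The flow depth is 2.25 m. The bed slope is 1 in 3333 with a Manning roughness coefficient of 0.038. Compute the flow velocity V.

For a triangular section with side slope z = 1.2: A = zy² = 1.2×2.25² = 6.075 m²; P = 2y√(1+z²) = 2×2.25×1.562 = 7.029 m.
Hydraulic radius R = A/P = 6.075/7.029 = 0.8642 m.
From Manning's equation, V = (1/n) R^(2/3) S^(1/2) = (1/0.038) × 0.8642^(2/3) × 0.0003^(1/2) = 0.414 m/s.

V = 0.414 m/s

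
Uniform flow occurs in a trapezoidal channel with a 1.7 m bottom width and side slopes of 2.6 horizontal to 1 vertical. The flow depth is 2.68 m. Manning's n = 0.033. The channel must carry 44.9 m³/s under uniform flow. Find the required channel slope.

S = 0.00261

With bottom width b = 1.7 m and side slope z = 2.6: A = (b + zy)y = (1.7 + 2.6×2.68)×2.68 = 23.23 m²; P = b + 2y√(1+z²) = 1.7 + 2×2.68×2.786 = 16.63 m.
Hydraulic radius R = A/P = 23.23/16.63 = 1.397 m.
From Manning's equation, S = [nQ / (1 A R^(2/3))]² = [0.033 × 44.9 / (1 × 23.23 × 1.397^(2/3))]² = 0.00261.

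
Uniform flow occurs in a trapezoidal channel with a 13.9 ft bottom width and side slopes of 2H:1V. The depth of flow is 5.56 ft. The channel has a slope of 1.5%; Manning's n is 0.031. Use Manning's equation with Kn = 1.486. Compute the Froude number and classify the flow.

supercritical

With bottom width b = 13.9 ft and side slope z = 2: A = (b + zy)y = (13.9 + 2×5.56)×5.56 = 139.1 ft²; P = b + 2y√(1+z²) = 13.9 + 2×5.56×2.236 = 38.77 ft.
Hydraulic radius R = A/P = 139.1/38.77 = 3.589 ft.
V = (1.486/n) R^(2/3) √S = (1.486/0.031) × 3.589^(2/3) × √0.015 = 13.76 ft/s. Hydraulic depth D_h = A/T = 139.1/36.14 = 3.849 ft.
Froude number Fr = V/√(g·D_h) = 13.76/√(32.2×3.849) = 1.24, which is greater than 1, so the flow is supercritical.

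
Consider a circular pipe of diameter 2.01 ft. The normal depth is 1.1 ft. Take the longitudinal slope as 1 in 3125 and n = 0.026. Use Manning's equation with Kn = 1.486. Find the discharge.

Q = 1.19 ft³/s

For a circular section of diameter D = 2.01 ft at depth y = 1.1 ft, the central angle is θ = 2 arccos(1 − 2y/D) = 3.331 rad. Then A = (D²/8)(θ − sin θ) = 1.777 ft² and P = Dθ/2 = 3.348 ft.
Hydraulic radius R = A/P = 1.777/3.348 = 0.5309 ft.
Manning's equation: Q = (1.486/n) A R^(2/3) S^(1/2) = (1.486/0.026) × 1.777 × 0.5309^(2/3) × 0.00032^(1/2) = 1.19 ft³/s.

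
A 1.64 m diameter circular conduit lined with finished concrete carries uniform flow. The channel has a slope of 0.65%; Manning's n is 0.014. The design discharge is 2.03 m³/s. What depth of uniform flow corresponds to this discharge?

Manning's equation rearranged: A R^(2/3) = nQ / (1·√S) = 0.014 × 2.03 / (√0.0065) = 0.3525.
Try y = 0.511 m: A R^(2/3) = 0.2456 — too small.
Try y = 0.619 m: A R^(2/3) = 0.353 — ≈ 0.3525.

y_n = 0.619 m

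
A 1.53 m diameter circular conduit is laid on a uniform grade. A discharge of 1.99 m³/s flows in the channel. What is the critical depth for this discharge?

y_c = 0.72 m

At critical depth, Q² T / (g A³) = 1, i.e. A³/T = Q²/g = 1.99²/9.81 = 0.4037.
Trying y = 0.63 m: A³/T = 0.2415 — short.
Trying y = 0.872 m: A³/T = 0.8372 — over.
Trying y = 0.72 m: A³/T = 0.4027 — close enough.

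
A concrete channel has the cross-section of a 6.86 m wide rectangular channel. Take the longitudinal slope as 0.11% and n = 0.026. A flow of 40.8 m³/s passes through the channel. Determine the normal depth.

y_n = 3.3 m

Manning's equation rearranged: A R^(2/3) = nQ / (1·√S) = 0.026 × 40.8 / (√0.0011) = 31.98.
Try y = 2.93 m: A R^(2/3) = 27.27 — too small.
Try y = 3.81 m: A R^(2/3) = 38.75 — too large.
Try y = 3.3 m: A R^(2/3) = 32.02 — matches.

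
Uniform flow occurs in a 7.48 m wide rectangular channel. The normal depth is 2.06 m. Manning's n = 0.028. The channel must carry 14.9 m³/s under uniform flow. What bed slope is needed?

Flow area A = b·y = 7.48 × 2.06 = 15.41 m². Wetted perimeter P = b + 2y = 7.48 + 2×2.06 = 11.6 m.
Hydraulic radius R = A/P = 15.41/11.6 = 1.328 m.
From Manning's equation, S = [nQ / (1 A R^(2/3))]² = [0.028 × 14.9 / (1 × 15.41 × 1.328^(2/3))]² = 0.000502.

S = 0.000502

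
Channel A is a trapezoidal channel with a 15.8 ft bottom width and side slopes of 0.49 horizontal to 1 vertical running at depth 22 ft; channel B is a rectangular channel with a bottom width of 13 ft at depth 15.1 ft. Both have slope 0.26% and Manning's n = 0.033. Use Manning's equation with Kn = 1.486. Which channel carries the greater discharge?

channel A

Channel A: With bottom width b = 15.8 ft and side slope z = 0.49: A = (b + zy)y = (15.8 + 0.49×22)×22 = 584.8 ft²; P = b + 2y√(1+z²) = 15.8 + 2×22×1.114 = 64.8 ft. Hydraulic radius R = A/P = 584.8/64.8 = 9.024 ft. Q_A = (1.486/0.033)·584.8·9.024^(2/3)·√0.0026 = 5820 ft³/s.
Channel B: Flow area A = b·y = 13 × 15.1 = 196.3 ft². Wetted perimeter P = b + 2y = 13 + 2×15.1 = 43.2 ft. Hydraulic radius R = A/P = 196.3/43.2 = 4.544 ft. Q_B = (1.486/0.033)·196.3·4.544^(2/3)·√0.0026 = 1237 ft³/s.
Q_A = 5820 ft³/s vs Q_B = 1237 ft³/s, so channel A carries more.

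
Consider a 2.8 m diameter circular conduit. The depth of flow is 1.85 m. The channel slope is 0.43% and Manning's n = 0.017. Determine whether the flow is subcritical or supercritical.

For a circular section of diameter D = 2.8 m at depth y = 1.85 m, the central angle is θ = 2 arccos(1 − 2y/D) = 3.796 rad. Then A = (D²/8)(θ − sin θ) = 4.317 m² and P = Dθ/2 = 5.314 m.
Hydraulic radius R = A/P = 4.317/5.314 = 0.8123 m.
V = (1/n) R^(2/3) √S = (1/0.017) × 0.8123^(2/3) × √0.0043 = 3.358 m/s. Hydraulic depth D_h = A/T = 4.317/2.651 = 1.628 m.
Froude number Fr = V/√(g·D_h) = 3.358/√(9.81×1.628) = 0.84, which is less than 1, so the flow is subcritical.

subcritical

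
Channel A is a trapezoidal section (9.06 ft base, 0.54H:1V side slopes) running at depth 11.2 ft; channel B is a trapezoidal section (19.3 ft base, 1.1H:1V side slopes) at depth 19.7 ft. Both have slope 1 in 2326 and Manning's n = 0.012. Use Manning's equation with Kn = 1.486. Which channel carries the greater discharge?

channel B

Channel A: With bottom width b = 9.06 ft and side slope z = 0.54: A = (b + zy)y = (9.06 + 0.54×11.2)×11.2 = 169.2 ft²; P = b + 2y√(1+z²) = 9.06 + 2×11.2×1.136 = 34.52 ft. Hydraulic radius R = A/P = 169.2/34.52 = 4.902 ft. Q_A = (1.486/0.012)·169.2·4.902^(2/3)·√0.0004299 = 1254 ft³/s.
Channel B: With bottom width b = 19.3 ft and side slope z = 1.1: A = (b + zy)y = (19.3 + 1.1×19.7)×19.7 = 807.1 ft²; P = b + 2y√(1+z²) = 19.3 + 2×19.7×1.487 = 77.87 ft. Hydraulic radius R = A/P = 807.1/77.87 = 10.36 ft. Q_B = (1.486/0.012)·807.1·10.36^(2/3)·√0.0004299 = 9851 ft³/s.
Q_A = 1254 ft³/s vs Q_B = 9851 ft³/s, so channel B carries more.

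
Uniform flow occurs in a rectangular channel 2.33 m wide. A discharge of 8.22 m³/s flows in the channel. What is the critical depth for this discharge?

y_c = 1.08 m

For a rectangular channel, critical depth y_c = (q²/g)^(1/3) where q = Q/b = 8.22/2.33 = 3.528 m²/s.
So y_c = (3.528²/9.81)^(1/3) = 1.08 m.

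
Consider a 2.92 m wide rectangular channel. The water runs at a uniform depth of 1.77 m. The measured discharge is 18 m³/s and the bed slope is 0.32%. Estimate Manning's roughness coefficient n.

Flow area A = b·y = 2.92 × 1.77 = 5.168 m². Wetted perimeter P = b + 2y = 2.92 + 2×1.77 = 6.46 m.
Hydraulic radius R = A/P = 5.168/6.46 = 0.8001 m.
Rearranging Manning's equation: n = (1/Q) A R^(2/3) S^(1/2) = (1/18) × 5.168 × 0.8001^(2/3) × √0.0032 = 0.014.

n = 0.014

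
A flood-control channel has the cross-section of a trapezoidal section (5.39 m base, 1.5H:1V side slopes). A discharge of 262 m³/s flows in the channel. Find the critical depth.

At critical depth, Q² T / (g A³) = 1, i.e. A³/T = Q²/g = 262²/9.81 = 6997.
Try y = 3.56 m: A³/T = 3468 — short.
Try y = 4.99 m: A³/T = 13020 — over.
Try y = 4.27 m: A³/T = 7019 — matches.

y_c = 4.27 m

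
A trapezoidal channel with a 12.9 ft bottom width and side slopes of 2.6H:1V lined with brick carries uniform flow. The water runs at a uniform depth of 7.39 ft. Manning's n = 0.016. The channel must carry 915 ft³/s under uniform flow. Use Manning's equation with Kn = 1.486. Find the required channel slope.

With bottom width b = 12.9 ft and side slope z = 2.6: A = (b + zy)y = (12.9 + 2.6×7.39)×7.39 = 237.3 ft²; P = b + 2y√(1+z²) = 12.9 + 2×7.39×2.786 = 54.07 ft.
Hydraulic radius R = A/P = 237.3/54.07 = 4.389 ft.
From Manning's equation, S = [nQ / (1.486 A R^(2/3))]² = [0.016 × 915 / (1.486 × 237.3 × 4.389^(2/3))]² = 0.00024.

S = 0.00024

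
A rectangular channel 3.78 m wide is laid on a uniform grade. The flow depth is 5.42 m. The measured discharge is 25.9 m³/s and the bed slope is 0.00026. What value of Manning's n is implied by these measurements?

n = 0.016

Flow area A = b·y = 3.78 × 5.42 = 20.49 m². Wetted perimeter P = b + 2y = 3.78 + 2×5.42 = 14.62 m.
Hydraulic radius R = A/P = 20.49/14.62 = 1.401 m.
Rearranging Manning's equation: n = (1/Q) A R^(2/3) S^(1/2) = (1/25.9) × 20.49 × 1.401^(2/3) × √0.00026 = 0.016.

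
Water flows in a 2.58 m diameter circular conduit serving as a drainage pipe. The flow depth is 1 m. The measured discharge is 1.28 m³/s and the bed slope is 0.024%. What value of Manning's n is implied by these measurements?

For a circular section of diameter D = 2.58 m at depth y = 1 m, the central angle is θ = 2 arccos(1 − 2y/D) = 2.688 rad. Then A = (D²/8)(θ − sin θ) = 1.872 m² and P = Dθ/2 = 3.468 m.
Hydraulic radius R = A/P = 1.872/3.468 = 0.5399 m.
Rearranging Manning's equation: n = (1/Q) A R^(2/3) S^(1/2) = (1/1.28) × 1.872 × 0.5399^(2/3) × √0.00024 = 0.015.

n = 0.015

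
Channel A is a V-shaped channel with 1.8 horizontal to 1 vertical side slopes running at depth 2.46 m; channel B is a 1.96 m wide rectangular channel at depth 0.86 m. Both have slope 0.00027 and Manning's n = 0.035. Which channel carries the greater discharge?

Channel A: For a triangular section with side slope z = 1.8: A = zy² = 1.8×2.46² = 10.89 m²; P = 2y√(1+z²) = 2×2.46×2.059 = 10.13 m. Hydraulic radius R = A/P = 10.89/10.13 = 1.075 m. Q_A = (1/0.035)·10.89·1.075^(2/3)·√0.00027 = 5.367 m³/s.
Channel B: Flow area A = b·y = 1.96 × 0.86 = 1.686 m². Wetted perimeter P = b + 2y = 1.96 + 2×0.86 = 3.68 m. Hydraulic radius R = A/P = 1.686/3.68 = 0.458 m. Q_B = (1/0.035)·1.686·0.458^(2/3)·√0.00027 = 0.4702 m³/s.
Q_A = 5.367 m³/s vs Q_B = 0.4702 m³/s, so channel A carries more.

channel A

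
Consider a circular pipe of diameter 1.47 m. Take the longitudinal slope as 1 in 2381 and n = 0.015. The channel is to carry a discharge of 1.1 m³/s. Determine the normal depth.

Manning's equation rearranged: A R^(2/3) = nQ / (1·√S) = 0.015 × 1.1 / (√0.00042) = 0.8051.
At y = 1.37 m: A R^(2/3) = 0.9364 — too large.
At y = 1.12 m: A R^(2/3) = 0.8084 — close enough.

y_n = 1.12 m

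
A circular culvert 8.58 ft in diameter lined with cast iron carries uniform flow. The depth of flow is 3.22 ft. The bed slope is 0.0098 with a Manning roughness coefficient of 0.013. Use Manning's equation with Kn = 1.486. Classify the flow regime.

For a circular section of diameter D = 8.58 ft at depth y = 3.22 ft, the central angle is θ = 2 arccos(1 − 2y/D) = 2.637 rad. Then A = (D²/8)(θ − sin θ) = 19.82 ft² and P = Dθ/2 = 11.31 ft.
Hydraulic radius R = A/P = 19.82/11.31 = 1.752 ft.
V = (1.486/n) R^(2/3) √S = (1.486/0.013) × 1.752^(2/3) × √0.0098 = 16.45 ft/s. Hydraulic depth D_h = A/T = 19.82/8.309 = 2.386 ft.
Froude number Fr = V/√(g·D_h) = 16.45/√(32.2×2.386) = 1.88, which is greater than 1, so the flow is supercritical.

supercritical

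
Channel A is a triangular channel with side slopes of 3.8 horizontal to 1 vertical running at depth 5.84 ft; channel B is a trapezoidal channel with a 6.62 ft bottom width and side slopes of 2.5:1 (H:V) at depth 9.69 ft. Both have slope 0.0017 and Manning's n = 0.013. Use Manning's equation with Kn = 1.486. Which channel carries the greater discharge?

channel B

Channel A: For a triangular section with side slope z = 3.8: A = zy² = 3.8×5.84² = 129.6 ft²; P = 2y√(1+z²) = 2×5.84×3.929 = 45.9 ft. Hydraulic radius R = A/P = 129.6/45.9 = 2.824 ft. Q_A = (1.486/0.013)·129.6·2.824^(2/3)·√0.0017 = 1220 ft³/s.
Channel B: With bottom width b = 6.62 ft and side slope z = 2.5: A = (b + zy)y = (6.62 + 2.5×9.69)×9.69 = 298.9 ft²; P = b + 2y√(1+z²) = 6.62 + 2×9.69×2.693 = 58.8 ft. Hydraulic radius R = A/P = 298.9/58.8 = 5.083 ft. Q_B = (1.486/0.013)·298.9·5.083^(2/3)·√0.0017 = 4164 ft³/s.
Q_A = 1220 ft³/s vs Q_B = 4164 ft³/s, so channel B carries more.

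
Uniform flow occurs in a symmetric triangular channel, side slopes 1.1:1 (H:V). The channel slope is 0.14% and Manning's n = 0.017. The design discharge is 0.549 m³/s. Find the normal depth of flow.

y_n = 0.735 m

Manning's equation rearranged: A R^(2/3) = nQ / (1·√S) = 0.017 × 0.549 / (√0.0014) = 0.2494.
Try y = 0.84 m: A R^(2/3) = 0.3561 — too large.
Try y = 0.521 m: A R^(2/3) = 0.09963 — too small.
Try y = 0.735 m: A R^(2/3) = 0.2494 — close enough.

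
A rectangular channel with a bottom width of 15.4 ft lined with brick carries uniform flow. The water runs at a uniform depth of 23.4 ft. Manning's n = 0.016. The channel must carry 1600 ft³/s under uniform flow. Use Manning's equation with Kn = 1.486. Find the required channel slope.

Flow area A = b·y = 15.4 × 23.4 = 360.4 ft². Wetted perimeter P = b + 2y = 15.4 + 2×23.4 = 62.2 ft.
Hydraulic radius R = A/P = 360.4/62.2 = 5.794 ft.
From Manning's equation, S = [nQ / (1.486 A R^(2/3))]² = [0.016 × 1600 / (1.486 × 360.4 × 5.794^(2/3))]² = 0.00022.

S = 0.00022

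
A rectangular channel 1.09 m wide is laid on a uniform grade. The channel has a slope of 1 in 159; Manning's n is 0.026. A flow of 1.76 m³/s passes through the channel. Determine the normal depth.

Manning's equation rearranged: A R^(2/3) = nQ / (1·√S) = 0.026 × 1.76 / (√0.006289) = 0.577.
At y = 0.768 m: A R^(2/3) = 0.3906 — short.
At y = 1.18 m: A R^(2/3) = 0.6662 — over.
At y = 1.05 m: A R^(2/3) = 0.5779 — matches.

y_n = 1.05 m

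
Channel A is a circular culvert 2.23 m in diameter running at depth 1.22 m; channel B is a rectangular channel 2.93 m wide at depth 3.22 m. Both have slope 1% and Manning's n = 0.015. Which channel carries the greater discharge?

channel B

Channel A: For a circular section of diameter D = 2.23 m at depth y = 1.22 m, the central angle is θ = 2 arccos(1 − 2y/D) = 3.33 rad. Then A = (D²/8)(θ − sin θ) = 2.187 m² and P = Dθ/2 = 3.713 m. Hydraulic radius R = A/P = 2.187/3.713 = 0.5889 m. Q_A = (1/0.015)·2.187·0.5889^(2/3)·√0.01 = 10.24 m³/s.
Channel B: Flow area A = b·y = 2.93 × 3.22 = 9.435 m². Wetted perimeter P = b + 2y = 2.93 + 2×3.22 = 9.37 m. Hydraulic radius R = A/P = 9.435/9.37 = 1.007 m. Q_B = (1/0.015)·9.435·1.007^(2/3)·√0.01 = 63.19 m³/s.
Q_A = 10.24 m³/s vs Q_B = 63.19 m³/s, so channel B carries more.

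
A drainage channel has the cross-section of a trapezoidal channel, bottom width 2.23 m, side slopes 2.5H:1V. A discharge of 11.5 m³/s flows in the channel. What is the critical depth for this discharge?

y_c = 0.979 m

At critical depth, Q² T / (g A³) = 1, i.e. A³/T = Q²/g = 11.5²/9.81 = 13.48.
Trying y = 0.762 m: A³/T = 5.179 — too small.
Trying y = 1.11 m: A³/T = 22.04 — too large.
Trying y = 0.979 m: A³/T = 13.48 — matches.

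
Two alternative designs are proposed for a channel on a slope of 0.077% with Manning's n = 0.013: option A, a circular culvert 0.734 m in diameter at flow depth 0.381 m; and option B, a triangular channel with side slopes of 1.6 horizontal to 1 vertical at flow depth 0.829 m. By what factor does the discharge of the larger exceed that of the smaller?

7.53

Channel A: For a circular section of diameter D = 0.734 m at depth y = 0.381 m, the central angle is θ = 2 arccos(1 − 2y/D) = 3.218 rad. Then A = (D²/8)(θ − sin θ) = 0.2218 m² and P = Dθ/2 = 1.181 m. Hydraulic radius R = A/P = 0.2218/1.181 = 0.1878 m. Q_A = (1/0.013)·0.2218·0.1878^(2/3)·√0.00077 = 0.1553 m³/s.
Channel B: For a triangular section with side slope z = 1.6: A = zy² = 1.6×0.829² = 1.1 m²; P = 2y√(1+z²) = 2×0.829×1.887 = 3.128 m. Hydraulic radius R = A/P = 1.1/3.128 = 0.3515 m. Q_B = (1/0.013)·1.1·0.3515^(2/3)·√0.00077 = 1.169 m³/s.
The larger discharge is 1.169 m³/s and the smaller is 0.1553 m³/s; the ratio is 7.53.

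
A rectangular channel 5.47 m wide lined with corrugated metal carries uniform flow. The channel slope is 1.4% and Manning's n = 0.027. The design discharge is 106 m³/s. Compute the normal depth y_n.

y_n = 3.36 m

Manning's equation rearranged: A R^(2/3) = nQ / (1·√S) = 0.027 × 106 / (√0.014) = 24.19.
Try y = 3.71 m: A R^(2/3) = 27.46 — too large.
Try y = 2.83 m: A R^(2/3) = 19.29 — too small.
Try y = 3.36 m: A R^(2/3) = 24.17 — close enough.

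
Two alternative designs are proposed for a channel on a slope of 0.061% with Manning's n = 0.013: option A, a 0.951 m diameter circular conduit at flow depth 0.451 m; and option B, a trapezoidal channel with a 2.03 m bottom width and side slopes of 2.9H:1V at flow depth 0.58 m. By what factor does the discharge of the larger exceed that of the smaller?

Channel A: For a circular section of diameter D = 0.951 m at depth y = 0.451 m, the central angle is θ = 2 arccos(1 − 2y/D) = 3.038 rad. Then A = (D²/8)(θ − sin θ) = 0.3319 m² and P = Dθ/2 = 1.445 m. Hydraulic radius R = A/P = 0.3319/1.445 = 0.2297 m. Q_A = (1/0.013)·0.3319·0.2297^(2/3)·√0.00061 = 0.2365 m³/s.
Channel B: With bottom width b = 2.03 m and side slope z = 2.9: A = (b + zy)y = (2.03 + 2.9×0.58)×0.58 = 2.153 m²; P = b + 2y√(1+z²) = 2.03 + 2×0.58×3.068 = 5.588 m. Hydraulic radius R = A/P = 2.153/5.588 = 0.3853 m. Q_B = (1/0.013)·2.153·0.3853^(2/3)·√0.00061 = 2.166 m³/s.
The larger discharge is 2.166 m³/s and the smaller is 0.2365 m³/s; the ratio is 9.16.

9.16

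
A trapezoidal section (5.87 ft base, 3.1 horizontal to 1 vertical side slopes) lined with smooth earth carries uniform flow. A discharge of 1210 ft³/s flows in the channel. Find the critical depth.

y_c = 5.38 ft

At critical depth, Q² T / (g A³) = 1, i.e. A³/T = Q²/g = 1210²/32.2 = 45470.
Trying y = 4.61 ft: A³/T = 23300 — low.
Trying y = 5.38 ft: A³/T = 45510 — ≈ 45470.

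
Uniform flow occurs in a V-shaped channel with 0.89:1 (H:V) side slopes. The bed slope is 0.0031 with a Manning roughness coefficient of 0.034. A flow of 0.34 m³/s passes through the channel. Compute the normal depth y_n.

y_n = 0.763 m

Manning's equation rearranged: A R^(2/3) = nQ / (1·√S) = 0.034 × 0.34 / (√0.0031) = 0.2076.
Trying y = 0.835 m: A R^(2/3) = 0.264 — high.
Trying y = 0.588 m: A R^(2/3) = 0.1036 — low.
Trying y = 0.763 m: A R^(2/3) = 0.2076 — close enough.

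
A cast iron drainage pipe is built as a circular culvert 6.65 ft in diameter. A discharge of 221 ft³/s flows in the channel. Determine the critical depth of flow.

y_c = 3.95 ft

At critical depth, Q² T / (g A³) = 1, i.e. A³/T = Q²/g = 221²/32.2 = 1517.
Try y = 4.63 ft: A³/T = 2813 — high.
Try y = 2.82 ft: A³/T = 419.3 — low.
Try y = 3.95 ft: A³/T = 1521 — ≈ 1517.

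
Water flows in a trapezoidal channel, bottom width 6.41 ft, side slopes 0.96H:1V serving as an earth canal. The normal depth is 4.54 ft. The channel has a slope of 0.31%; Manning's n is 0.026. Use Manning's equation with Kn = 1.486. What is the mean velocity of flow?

V = 5.98 ft/s

With bottom width b = 6.41 ft and side slope z = 0.96: A = (b + zy)y = (6.41 + 0.96×4.54)×4.54 = 48.89 ft²; P = b + 2y√(1+z²) = 6.41 + 2×4.54×1.386 = 19 ft.
Hydraulic radius R = A/P = 48.89/19 = 2.574 ft.
From Manning's equation, V = (1.486/n) R^(2/3) S^(1/2) = (1.486/0.026) × 2.574^(2/3) × 0.0031^(1/2) = 5.98 ft/s.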